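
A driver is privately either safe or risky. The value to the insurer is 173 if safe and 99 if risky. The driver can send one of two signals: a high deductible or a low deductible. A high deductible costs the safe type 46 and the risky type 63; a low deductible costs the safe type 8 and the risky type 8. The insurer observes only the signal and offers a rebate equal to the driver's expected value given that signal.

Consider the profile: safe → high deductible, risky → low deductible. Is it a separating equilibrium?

No

If types separate, high deductible earns payment 173 and low deductible earns 99.
Safe: high deductible gives 173 − 46 = 127; low deductible gives 99 − 8 = 91. No deviation. ✓
Risky: low deductible gives 99 − 8 = 91; high deductible gives 173 − 63 = 110. Would deviate. ✗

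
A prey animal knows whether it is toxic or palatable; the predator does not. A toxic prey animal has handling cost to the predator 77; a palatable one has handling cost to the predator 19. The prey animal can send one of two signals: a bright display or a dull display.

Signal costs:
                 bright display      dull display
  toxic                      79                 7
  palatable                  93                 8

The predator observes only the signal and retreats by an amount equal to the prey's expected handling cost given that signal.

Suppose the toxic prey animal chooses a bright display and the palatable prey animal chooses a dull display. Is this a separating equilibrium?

Under separation the predator infers type exactly: bright display → toxic (pays 77), dull display → palatable (pays 19).
Toxic: bright display gives 77 − 79 = -2; dull display gives 19 − 7 = 12. Would deviate. ✗
Palatable: dull display gives 19 − 8 = 11; bright display gives 77 − 93 = -16. No deviation. ✓

No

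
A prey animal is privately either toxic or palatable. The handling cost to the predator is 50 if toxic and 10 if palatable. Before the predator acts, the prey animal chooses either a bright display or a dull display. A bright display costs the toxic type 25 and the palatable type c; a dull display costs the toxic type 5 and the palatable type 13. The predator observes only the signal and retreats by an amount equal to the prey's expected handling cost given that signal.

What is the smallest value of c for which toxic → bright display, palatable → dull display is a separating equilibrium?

53

Under separation: bright display → toxic (pays 50); dull display → palatable (pays 10).
Toxic: 50 − 25 = 25 ≥ 10 − 5 = 5. Holds regardless of c. ✓
Palatable: 10 − 13 ≥ 50 − c, so c ≥ 50 − -3 = 53.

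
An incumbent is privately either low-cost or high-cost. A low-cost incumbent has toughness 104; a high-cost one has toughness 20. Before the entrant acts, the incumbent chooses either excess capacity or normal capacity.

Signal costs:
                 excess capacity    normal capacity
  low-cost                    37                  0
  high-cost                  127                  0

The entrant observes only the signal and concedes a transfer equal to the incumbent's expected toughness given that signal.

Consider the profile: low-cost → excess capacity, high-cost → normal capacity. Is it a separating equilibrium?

Under separation the entrant infers type exactly: excess capacity → low-cost (pays 104), normal capacity → high-cost (pays 20).
Low-cost: excess capacity gives 104 − 37 = 67; normal capacity gives 20 − 0 = 20. No deviation. ✓
High-cost: normal capacity gives 20 − 0 = 20; excess capacity gives 104 − 127 = -23. No deviation. ✓
Both incentive constraints hold.

Yes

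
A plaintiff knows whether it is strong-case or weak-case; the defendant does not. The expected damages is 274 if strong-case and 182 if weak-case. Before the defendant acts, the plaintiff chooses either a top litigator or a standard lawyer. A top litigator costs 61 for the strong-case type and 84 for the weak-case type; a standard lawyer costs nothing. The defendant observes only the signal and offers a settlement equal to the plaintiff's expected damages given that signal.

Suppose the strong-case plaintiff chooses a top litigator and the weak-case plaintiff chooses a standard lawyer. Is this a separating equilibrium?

If types separate, top litigator earns payment 274 and standard lawyer earns 182.
Strong-case: top litigator gives 274 − 61 = 213; standard lawyer gives 182 − 0 = 182. No deviation. ✓
Weak-case: standard lawyer gives 182 − 0 = 182; top litigator gives 274 − 84 = 190. Would deviate. ✗

No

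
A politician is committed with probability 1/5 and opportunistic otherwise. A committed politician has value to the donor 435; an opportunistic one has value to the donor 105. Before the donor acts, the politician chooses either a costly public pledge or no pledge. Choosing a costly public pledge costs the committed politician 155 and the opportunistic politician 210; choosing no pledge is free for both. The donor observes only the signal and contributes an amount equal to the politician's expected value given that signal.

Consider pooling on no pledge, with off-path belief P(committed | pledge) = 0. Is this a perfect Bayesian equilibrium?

Yes

On the equilibrium path (no pledge) the donor holds the prior 1/5 and pays 1/5·435 + 4/5·105 = 171. Off-path (pledge) belief 0 gives 0·435 + 1·105 = 105.
Committed: no pledge gives 171 − 0 = 171; pledge gives 105 − 155 = -50. Stays. ✓
Opportunistic: no pledge gives 171 − 0 = 171; pledge gives 105 − 210 = -105. Stays. ✓
Beliefs are Bayes-consistent on-path and both types best-respond.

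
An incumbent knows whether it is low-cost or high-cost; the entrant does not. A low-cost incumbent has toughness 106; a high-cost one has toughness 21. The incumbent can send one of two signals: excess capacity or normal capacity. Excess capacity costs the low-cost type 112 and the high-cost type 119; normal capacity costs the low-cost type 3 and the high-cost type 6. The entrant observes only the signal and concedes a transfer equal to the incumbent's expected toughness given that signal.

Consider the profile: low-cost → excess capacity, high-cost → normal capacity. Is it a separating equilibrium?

If types separate, excess capacity earns payment 106 and normal capacity earns 21.
Low-cost: excess capacity gives 106 − 112 = -6; normal capacity gives 21 − 3 = 18. Would deviate. ✗
High-cost: normal capacity gives 21 − 6 = 15; excess capacity gives 106 − 119 = -13. No deviation. ✓

No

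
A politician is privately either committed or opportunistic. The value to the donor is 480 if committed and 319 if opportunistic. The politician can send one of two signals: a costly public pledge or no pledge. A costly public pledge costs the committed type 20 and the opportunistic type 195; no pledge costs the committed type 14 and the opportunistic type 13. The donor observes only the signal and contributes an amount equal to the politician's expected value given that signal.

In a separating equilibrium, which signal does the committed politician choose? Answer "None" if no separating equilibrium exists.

Try committed → pledge, opportunistic → no pledge:
  If types separate, pledge earns payment 480 and no pledge earns 319.
  Committed: pledge gives 480 − 20 = 460; no pledge gives 319 − 14 = 305. No deviation. ✓
  Opportunistic: no pledge gives 319 − 13 = 306; pledge gives 480 − 195 = 285. No deviation. ✓
Both hold — the committed type sends pledge.

pledge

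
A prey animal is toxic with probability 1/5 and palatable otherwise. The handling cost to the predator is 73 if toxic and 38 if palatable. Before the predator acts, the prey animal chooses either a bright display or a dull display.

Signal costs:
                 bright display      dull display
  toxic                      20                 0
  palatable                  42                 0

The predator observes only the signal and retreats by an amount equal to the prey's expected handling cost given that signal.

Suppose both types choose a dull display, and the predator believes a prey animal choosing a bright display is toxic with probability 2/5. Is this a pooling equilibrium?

On the equilibrium path (dull display) the predator holds the prior 1/5 and pays 1/5·73 + 4/5·38 = 45. Off-path (bright display) belief 2/5 gives 2/5·73 + 3/5·38 = 52.
Toxic: dull display gives 45 − 0 = 45; bright display gives 52 − 20 = 32. Stays. ✓
Palatable: dull display gives 45 − 0 = 45; bright display gives 52 − 42 = 10. Stays. ✓
Beliefs are Bayes-consistent on-path and both types best-respond.

Yes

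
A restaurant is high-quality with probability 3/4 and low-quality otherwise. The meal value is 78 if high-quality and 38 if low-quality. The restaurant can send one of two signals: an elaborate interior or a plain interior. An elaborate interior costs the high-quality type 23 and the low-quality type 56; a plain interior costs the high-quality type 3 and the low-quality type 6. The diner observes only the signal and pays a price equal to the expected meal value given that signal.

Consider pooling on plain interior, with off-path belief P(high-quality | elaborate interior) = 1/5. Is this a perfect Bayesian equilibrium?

On the equilibrium path (plain interior) the diner holds the prior 3/4 and pays 3/4·78 + 1/4·38 = 68. Off-path (elaborate interior) belief 1/5 gives 1/5·78 + 4/5·38 = 46.
High-quality: plain interior gives 68 − 3 = 65; elaborate interior gives 46 − 23 = 23. Stays. ✓
Low-quality: plain interior gives 68 − 6 = 62; elaborate interior gives 46 − 56 = -10. Stays. ✓
Beliefs are Bayes-consistent on-path and both types best-respond.

Yes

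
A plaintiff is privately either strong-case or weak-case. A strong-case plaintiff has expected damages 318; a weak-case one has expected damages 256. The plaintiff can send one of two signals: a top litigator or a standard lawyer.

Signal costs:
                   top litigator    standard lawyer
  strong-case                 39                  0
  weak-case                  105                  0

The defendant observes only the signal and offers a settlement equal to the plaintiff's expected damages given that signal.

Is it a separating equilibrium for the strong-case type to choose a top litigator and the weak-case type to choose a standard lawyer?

If types separate, top litigator earns payment 318 and standard lawyer earns 256.
Strong-case: top litigator gives 318 − 39 = 279; standard lawyer gives 256 − 0 = 256. No deviation. ✓
Weak-case: standard lawyer gives 256 − 0 = 256; top litigator gives 318 − 105 = 213. No deviation. ✓
Both incentive constraints hold.

Yes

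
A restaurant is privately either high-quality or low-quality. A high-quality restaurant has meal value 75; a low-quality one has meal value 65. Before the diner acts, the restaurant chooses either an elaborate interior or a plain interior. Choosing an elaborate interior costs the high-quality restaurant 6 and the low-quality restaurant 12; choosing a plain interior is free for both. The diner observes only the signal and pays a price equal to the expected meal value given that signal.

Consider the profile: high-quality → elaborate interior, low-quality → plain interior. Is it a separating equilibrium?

Yes

Under separation the diner infers type exactly: elaborate interior → high-quality (pays 75), plain interior → low-quality (pays 65).
High-quality: elaborate interior gives 75 − 6 = 69; plain interior gives 65 − 0 = 65. No deviation. ✓
Low-quality: plain interior gives 65 − 0 = 65; elaborate interior gives 75 − 12 = 63. No deviation. ✓
Both incentive constraints hold.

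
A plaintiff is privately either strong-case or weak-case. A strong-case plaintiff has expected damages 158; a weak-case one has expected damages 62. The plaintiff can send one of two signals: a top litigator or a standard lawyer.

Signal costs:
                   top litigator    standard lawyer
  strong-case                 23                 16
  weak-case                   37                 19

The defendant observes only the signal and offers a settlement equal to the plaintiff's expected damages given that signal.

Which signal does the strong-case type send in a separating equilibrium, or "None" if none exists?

Try strong-case → top litigator, weak-case → standard lawyer:
  If types separate, top litigator earns payment 158 and standard lawyer earns 62.
  Strong-case: top litigator gives 158 − 23 = 135; standard lawyer gives 62 − 16 = 46. No deviation. ✓
  Weak-case: standard lawyer gives 62 − 19 = 43; top litigator gives 158 − 37 = 121. Would deviate. ✗
Try strong-case → standard lawyer, weak-case → top litigator:
  If types separate, standard lawyer earns payment 158 and top litigator earns 62.
  Strong-case: standard lawyer gives 158 − 16 = 142; top litigator gives 62 − 23 = 39. No deviation. ✓
  Weak-case: top litigator gives 62 − 37 = 25; standard lawyer gives 158 − 19 = 139. Would deviate. ✗
Neither assignment is incentive-compatible.

None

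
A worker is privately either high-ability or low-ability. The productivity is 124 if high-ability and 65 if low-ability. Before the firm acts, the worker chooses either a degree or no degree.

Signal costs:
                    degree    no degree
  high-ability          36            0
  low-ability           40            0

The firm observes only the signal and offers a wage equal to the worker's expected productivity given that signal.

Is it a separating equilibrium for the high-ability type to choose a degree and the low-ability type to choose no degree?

If types separate, degree earns payment 124 and no degree earns 65.
High-ability: degree gives 124 − 36 = 88; no degree gives 65 − 0 = 65. No deviation. ✓
Low-ability: no degree gives 65 − 0 = 65; degree gives 124 − 40 = 84. Would deviate. ✗

No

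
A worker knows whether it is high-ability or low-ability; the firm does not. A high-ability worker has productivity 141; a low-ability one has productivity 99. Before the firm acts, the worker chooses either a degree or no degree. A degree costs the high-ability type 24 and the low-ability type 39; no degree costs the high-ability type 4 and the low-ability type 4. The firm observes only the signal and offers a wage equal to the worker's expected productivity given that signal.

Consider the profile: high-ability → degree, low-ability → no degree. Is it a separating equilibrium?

No

If types separate, degree earns payment 141 and no degree earns 99.
High-ability: degree gives 141 − 24 = 117; no degree gives 99 − 4 = 95. No deviation. ✓
Low-ability: no degree gives 99 − 4 = 95; degree gives 141 − 39 = 102. Would deviate. ✗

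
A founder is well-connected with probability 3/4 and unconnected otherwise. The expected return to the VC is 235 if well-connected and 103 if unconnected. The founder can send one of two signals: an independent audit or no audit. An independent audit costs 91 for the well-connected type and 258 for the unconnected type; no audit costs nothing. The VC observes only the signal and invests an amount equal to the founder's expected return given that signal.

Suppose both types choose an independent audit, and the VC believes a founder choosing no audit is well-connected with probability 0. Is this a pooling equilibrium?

At the pooled signal (audit) the VC holds the prior 3/4 and pays 3/4·235 + 1/4·103 = 202. Off-path (no audit) belief 0 gives 0·235 + 1·103 = 103.
Well-connected: audit gives 202 − 91 = 111; no audit gives 103 − 0 = 103. Stays. ✓
Unconnected: audit gives 202 − 258 = -56; no audit gives 103 − 0 = 103. Deviates. ✗

No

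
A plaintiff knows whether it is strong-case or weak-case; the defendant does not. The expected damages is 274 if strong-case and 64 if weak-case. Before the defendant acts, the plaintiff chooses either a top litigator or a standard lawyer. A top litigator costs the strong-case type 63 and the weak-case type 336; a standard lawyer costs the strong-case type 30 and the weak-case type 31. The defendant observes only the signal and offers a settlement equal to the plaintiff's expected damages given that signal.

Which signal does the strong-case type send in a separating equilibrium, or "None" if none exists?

Try strong-case → top litigator, weak-case → standard lawyer:
  If types separate, top litigator earns payment 274 and standard lawyer earns 64.
  Strong-case: top litigator gives 274 − 63 = 211; standard lawyer gives 64 − 30 = 34. No deviation. ✓
  Weak-case: standard lawyer gives 64 − 31 = 33; top litigator gives 274 − 336 = -62. No deviation. ✓
Both hold — the strong-case type sends top litigator.

top litigator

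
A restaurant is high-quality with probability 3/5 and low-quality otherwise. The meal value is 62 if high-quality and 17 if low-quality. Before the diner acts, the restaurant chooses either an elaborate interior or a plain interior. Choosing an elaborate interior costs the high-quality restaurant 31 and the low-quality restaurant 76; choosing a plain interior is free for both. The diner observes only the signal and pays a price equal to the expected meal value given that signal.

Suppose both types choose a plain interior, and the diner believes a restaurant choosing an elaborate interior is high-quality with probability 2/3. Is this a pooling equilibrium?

Yes

At the pooled signal (plain interior) the diner holds the prior 3/5 and pays 3/5·62 + 2/5·17 = 44. Off-path (elaborate interior) belief 2/3 gives 2/3·62 + 1/3·17 = 47.
High-quality: plain interior gives 44 − 0 = 44; elaborate interior gives 47 − 31 = 16. Stays. ✓
Low-quality: plain interior gives 44 − 0 = 44; elaborate interior gives 47 − 76 = -29. Stays. ✓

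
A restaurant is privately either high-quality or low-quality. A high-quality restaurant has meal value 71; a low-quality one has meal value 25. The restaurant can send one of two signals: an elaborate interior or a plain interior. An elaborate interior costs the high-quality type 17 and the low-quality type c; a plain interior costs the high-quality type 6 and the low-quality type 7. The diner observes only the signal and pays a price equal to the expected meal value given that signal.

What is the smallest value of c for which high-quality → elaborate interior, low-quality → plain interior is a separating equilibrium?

Under separation: elaborate interior → high-quality (pays 71); plain interior → low-quality (pays 25).
High-quality: 71 − 17 = 54 ≥ 25 − 6 = 19. Holds regardless of c. ✓
Low-quality: 25 − 7 ≥ 71 − c, so c ≥ 71 − 18 = 53.

53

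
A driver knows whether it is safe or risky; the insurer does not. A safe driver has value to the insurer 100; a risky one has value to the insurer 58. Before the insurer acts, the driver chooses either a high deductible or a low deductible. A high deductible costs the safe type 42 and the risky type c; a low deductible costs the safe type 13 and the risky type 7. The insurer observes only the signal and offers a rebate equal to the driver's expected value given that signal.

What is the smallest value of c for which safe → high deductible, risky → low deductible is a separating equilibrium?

Under separation: high deductible → safe (pays 100); low deductible → risky (pays 58).
Safe: 100 − 42 = 58 ≥ 58 − 13 = 45. Holds regardless of c. ✓
Risky: 58 − 7 ≥ 100 − c, so c ≥ 100 − 51 = 49.

49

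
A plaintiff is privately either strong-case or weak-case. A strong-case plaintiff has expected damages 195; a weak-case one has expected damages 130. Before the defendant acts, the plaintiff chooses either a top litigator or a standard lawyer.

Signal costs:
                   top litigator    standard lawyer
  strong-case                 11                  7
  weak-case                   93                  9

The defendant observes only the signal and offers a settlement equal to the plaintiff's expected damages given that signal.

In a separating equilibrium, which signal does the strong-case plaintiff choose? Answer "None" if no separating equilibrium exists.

top litigator

Try strong-case → top litigator, weak-case → standard lawyer:
  Under separation the defendant infers type exactly: top litigator → strong-case (pays 195), standard lawyer → weak-case (pays 130).
  Strong-case: top litigator gives 195 − 11 = 184; standard lawyer gives 130 − 7 = 123. No deviation. ✓
  Weak-case: standard lawyer gives 130 − 9 = 121; top litigator gives 195 − 93 = 102. No deviation. ✓
Both hold — the strong-case type sends top litigator.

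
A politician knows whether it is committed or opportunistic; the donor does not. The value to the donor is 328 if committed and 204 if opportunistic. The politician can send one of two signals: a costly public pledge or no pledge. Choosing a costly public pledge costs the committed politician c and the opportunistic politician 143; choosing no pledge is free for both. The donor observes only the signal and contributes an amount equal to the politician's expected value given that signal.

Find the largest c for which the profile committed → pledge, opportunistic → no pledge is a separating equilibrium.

Under separation: pledge → committed (pays 328); no pledge → opportunistic (pays 204).
Opportunistic: 204 − 0 = 204 ≥ 328 − 143 = 185. Holds regardless of c. ✓
Committed: 328 − c ≥ 204 − 0, so c ≤ 328 − 204 = 124.

124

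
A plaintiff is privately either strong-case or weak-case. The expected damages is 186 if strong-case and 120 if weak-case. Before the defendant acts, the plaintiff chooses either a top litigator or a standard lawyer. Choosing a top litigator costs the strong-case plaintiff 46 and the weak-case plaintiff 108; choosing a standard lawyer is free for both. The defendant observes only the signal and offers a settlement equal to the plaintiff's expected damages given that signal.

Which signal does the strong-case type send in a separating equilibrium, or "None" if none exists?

top litigator

Try strong-case → top litigator, weak-case → standard lawyer:
  If types separate, top litigator earns payment 186 and standard lawyer earns 120.
  Strong-case: top litigator gives 186 − 46 = 140; standard lawyer gives 120 − 0 = 120. No deviation. ✓
  Weak-case: standard lawyer gives 120 − 0 = 120; top litigator gives 186 − 108 = 78. No deviation. ✓
Both hold — the strong-case type sends top litigator.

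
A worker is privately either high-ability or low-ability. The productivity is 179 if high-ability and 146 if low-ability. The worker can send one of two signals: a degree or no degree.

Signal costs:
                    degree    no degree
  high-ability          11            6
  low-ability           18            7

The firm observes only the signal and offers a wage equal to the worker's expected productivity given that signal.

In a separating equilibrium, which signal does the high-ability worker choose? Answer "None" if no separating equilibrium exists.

Try high-ability → degree, low-ability → no degree:
  If types separate, degree earns payment 179 and no degree earns 146.
  High-ability: degree gives 179 − 11 = 168; no degree gives 146 − 6 = 140. No deviation. ✓
  Low-ability: no degree gives 146 − 7 = 139; degree gives 179 − 18 = 161. Would deviate. ✗
Try high-ability → no degree, low-ability → degree:
  If types separate, no degree earns payment 179 and degree earns 146.
  High-ability: no degree gives 179 − 6 = 173; degree gives 146 − 11 = 135. No deviation. ✓
  Low-ability: degree gives 146 − 18 = 128; no degree gives 179 − 7 = 172. Would deviate. ✗
Neither assignment is incentive-compatible.

None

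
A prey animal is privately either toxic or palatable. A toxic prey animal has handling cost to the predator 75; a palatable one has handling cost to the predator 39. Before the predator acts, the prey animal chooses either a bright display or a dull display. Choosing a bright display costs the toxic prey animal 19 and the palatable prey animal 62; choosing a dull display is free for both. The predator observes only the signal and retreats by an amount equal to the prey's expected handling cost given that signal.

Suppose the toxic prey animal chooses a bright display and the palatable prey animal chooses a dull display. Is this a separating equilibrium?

Under separation the predator infers type exactly: bright display → toxic (pays 75), dull display → palatable (pays 39).
Toxic: bright display gives 75 − 19 = 56; dull display gives 39 − 0 = 39. No deviation. ✓
Palatable: dull display gives 39 − 0 = 39; bright display gives 75 − 62 = 13. No deviation. ✓
Neither type gains from mimicking the other.

Yes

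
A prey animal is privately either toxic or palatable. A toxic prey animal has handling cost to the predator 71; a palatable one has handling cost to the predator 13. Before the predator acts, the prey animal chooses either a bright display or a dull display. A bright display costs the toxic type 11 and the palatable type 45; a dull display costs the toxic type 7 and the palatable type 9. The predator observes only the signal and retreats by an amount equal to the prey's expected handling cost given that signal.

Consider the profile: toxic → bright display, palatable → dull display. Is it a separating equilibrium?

No

If types separate, bright display earns payment 71 and dull display earns 13.
Toxic: bright display gives 71 − 11 = 60; dull display gives 13 − 7 = 6. No deviation. ✓
Palatable: dull display gives 13 − 9 = 4; bright display gives 71 − 45 = 26. Would deviate. ✗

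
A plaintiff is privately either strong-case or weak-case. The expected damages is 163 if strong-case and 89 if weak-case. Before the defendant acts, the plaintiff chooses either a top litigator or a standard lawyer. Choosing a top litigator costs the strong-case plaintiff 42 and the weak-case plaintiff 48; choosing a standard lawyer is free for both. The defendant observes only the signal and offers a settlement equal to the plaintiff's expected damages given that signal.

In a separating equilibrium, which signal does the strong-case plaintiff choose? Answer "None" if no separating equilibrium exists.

Try strong-case → top litigator, weak-case → standard lawyer:
  If types separate, top litigator earns payment 163 and standard lawyer earns 89.
  Strong-case: top litigator gives 163 − 42 = 121; standard lawyer gives 89 − 0 = 89. No deviation. ✓
  Weak-case: standard lawyer gives 89 − 0 = 89; top litigator gives 163 − 48 = 115. Would deviate. ✗
Try strong-case → standard lawyer, weak-case → top litigator:
  If types separate, standard lawyer earns payment 163 and top litigator earns 89.
  Strong-case: standard lawyer gives 163 − 0 = 163; top litigator gives 89 − 42 = 47. No deviation. ✓
  Weak-case: top litigator gives 89 − 48 = 41; standard lawyer gives 163 − 0 = 163. Would deviate. ✗
Neither assignment is incentive-compatible.

None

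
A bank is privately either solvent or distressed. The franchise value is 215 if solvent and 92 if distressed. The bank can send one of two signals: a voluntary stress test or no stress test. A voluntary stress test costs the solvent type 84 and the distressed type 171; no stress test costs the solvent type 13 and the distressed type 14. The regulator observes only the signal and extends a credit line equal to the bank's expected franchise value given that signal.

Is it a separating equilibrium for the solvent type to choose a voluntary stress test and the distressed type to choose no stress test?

Under separation the regulator infers type exactly: stress test → solvent (pays 215), no stress test → distressed (pays 92).
Solvent: stress test gives 215 − 84 = 131; no stress test gives 92 − 13 = 79. No deviation. ✓
Distressed: no stress test gives 92 − 14 = 78; stress test gives 215 − 171 = 44. No deviation. ✓
Neither type gains from mimicking the other.

Yes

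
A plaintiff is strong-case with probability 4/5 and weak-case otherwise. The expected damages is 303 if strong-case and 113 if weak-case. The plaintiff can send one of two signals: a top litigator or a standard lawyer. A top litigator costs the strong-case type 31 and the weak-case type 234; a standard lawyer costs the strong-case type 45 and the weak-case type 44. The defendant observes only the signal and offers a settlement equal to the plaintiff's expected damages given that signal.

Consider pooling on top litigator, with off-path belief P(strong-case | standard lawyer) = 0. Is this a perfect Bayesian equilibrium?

On the equilibrium path (top litigator) the defendant holds the prior 4/5 and pays 4/5·303 + 1/5·113 = 265. Off-path (standard lawyer) belief 0 gives 0·303 + 1·113 = 113.
Strong-case: top litigator gives 265 − 31 = 234; standard lawyer gives 113 − 45 = 68. Stays. ✓
Weak-case: top litigator gives 265 − 234 = 31; standard lawyer gives 113 − 44 = 69. Deviates. ✗

No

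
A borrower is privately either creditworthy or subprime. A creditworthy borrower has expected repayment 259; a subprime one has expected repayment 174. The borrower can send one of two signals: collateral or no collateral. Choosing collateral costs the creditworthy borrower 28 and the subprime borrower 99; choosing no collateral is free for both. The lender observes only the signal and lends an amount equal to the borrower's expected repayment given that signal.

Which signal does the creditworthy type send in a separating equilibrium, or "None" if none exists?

Try creditworthy → collateral, subprime → no collateral:
  Under separation the lender infers type exactly: collateral → creditworthy (pays 259), no collateral → subprime (pays 174).
  Creditworthy: collateral gives 259 − 28 = 231; no collateral gives 174 − 0 = 174. No deviation. ✓
  Subprime: no collateral gives 174 − 0 = 174; collateral gives 259 − 99 = 160. No deviation. ✓
Both hold — the creditworthy type sends collateral.

collateral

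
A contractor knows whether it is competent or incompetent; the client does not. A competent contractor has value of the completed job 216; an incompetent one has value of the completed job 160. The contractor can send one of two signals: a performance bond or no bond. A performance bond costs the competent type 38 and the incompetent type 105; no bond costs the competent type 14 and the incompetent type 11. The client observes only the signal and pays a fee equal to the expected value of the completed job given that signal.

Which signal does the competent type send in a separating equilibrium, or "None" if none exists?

Try competent → bond, incompetent → no bond:
  If types separate, bond earns payment 216 and no bond earns 160.
  Competent: bond gives 216 − 38 = 178; no bond gives 160 − 14 = 146. No deviation. ✓
  Incompetent: no bond gives 160 − 11 = 149; bond gives 216 − 105 = 111. No deviation. ✓
Both hold — the competent type sends bond.

bond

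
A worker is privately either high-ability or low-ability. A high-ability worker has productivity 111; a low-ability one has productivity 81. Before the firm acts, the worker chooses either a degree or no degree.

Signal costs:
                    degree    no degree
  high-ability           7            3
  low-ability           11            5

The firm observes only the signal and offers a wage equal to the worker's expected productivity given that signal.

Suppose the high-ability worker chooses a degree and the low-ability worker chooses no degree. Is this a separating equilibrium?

If types separate, degree earns payment 111 and no degree earns 81.
High-ability: degree gives 111 − 7 = 104; no degree gives 81 − 3 = 78. No deviation. ✓
Low-ability: no degree gives 81 − 5 = 76; degree gives 111 − 11 = 100. Would deviate. ✗

No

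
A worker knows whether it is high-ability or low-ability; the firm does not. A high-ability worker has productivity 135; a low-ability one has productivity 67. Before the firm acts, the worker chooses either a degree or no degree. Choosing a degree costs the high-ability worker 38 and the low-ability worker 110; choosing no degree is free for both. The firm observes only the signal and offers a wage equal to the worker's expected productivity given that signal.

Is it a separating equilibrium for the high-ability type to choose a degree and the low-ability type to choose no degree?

If types separate, degree earns payment 135 and no degree earns 67.
High-ability: degree gives 135 − 38 = 97; no degree gives 67 − 0 = 67. No deviation. ✓
Low-ability: no degree gives 67 − 0 = 67; degree gives 135 − 110 = 25. No deviation. ✓
Both incentive constraints hold.

Yes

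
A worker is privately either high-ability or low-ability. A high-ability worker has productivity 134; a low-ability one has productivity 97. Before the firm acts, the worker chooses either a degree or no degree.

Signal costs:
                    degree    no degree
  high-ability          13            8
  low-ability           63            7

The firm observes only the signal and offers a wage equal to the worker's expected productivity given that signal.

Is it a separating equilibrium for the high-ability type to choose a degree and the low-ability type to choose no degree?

Under separation the firm infers type exactly: degree → high-ability (pays 134), no degree → low-ability (pays 97).
High-ability: degree gives 134 − 13 = 121; no degree gives 97 − 8 = 89. No deviation. ✓
Low-ability: no degree gives 97 − 7 = 90; degree gives 134 − 63 = 71. No deviation. ✓
Neither type gains from mimicking the other.

Yes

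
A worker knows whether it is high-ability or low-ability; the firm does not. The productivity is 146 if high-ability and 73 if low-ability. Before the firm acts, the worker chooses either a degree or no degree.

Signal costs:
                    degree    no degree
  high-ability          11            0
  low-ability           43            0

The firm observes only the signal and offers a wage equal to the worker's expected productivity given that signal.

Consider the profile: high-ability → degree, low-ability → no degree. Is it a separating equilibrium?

No

Under separation the firm infers type exactly: degree → high-ability (pays 146), no degree → low-ability (pays 73).
High-ability: degree gives 146 − 11 = 135; no degree gives 73 − 0 = 73. No deviation. ✓
Low-ability: no degree gives 73 − 0 = 73; degree gives 146 − 43 = 103. Would deviate. ✗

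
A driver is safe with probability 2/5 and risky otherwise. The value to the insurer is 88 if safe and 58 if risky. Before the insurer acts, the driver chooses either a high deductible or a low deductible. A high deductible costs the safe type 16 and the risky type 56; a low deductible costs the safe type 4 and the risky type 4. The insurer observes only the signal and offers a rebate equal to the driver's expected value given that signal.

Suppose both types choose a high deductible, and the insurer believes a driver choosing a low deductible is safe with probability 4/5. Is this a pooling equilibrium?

No

At the pooled signal (high deductible) the insurer holds the prior 2/5 and pays 2/5·88 + 3/5·58 = 70. Off-path (low deductible) belief 4/5 gives 4/5·88 + 1/5·58 = 82.
Safe: high deductible gives 70 − 16 = 54; low deductible gives 82 − 4 = 78. Deviates. ✗
Risky: high deductible gives 70 − 56 = 14; low deductible gives 82 − 4 = 78. Deviates. ✗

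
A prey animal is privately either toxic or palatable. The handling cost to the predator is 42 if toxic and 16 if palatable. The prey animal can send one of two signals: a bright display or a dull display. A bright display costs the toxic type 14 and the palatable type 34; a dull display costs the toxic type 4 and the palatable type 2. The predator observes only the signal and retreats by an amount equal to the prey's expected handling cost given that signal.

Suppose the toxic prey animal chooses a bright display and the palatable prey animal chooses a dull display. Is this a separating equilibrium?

If types separate, bright display earns payment 42 and dull display earns 16.
Toxic: bright display gives 42 − 14 = 28; dull display gives 16 − 4 = 12. No deviation. ✓
Palatable: dull display gives 16 − 2 = 14; bright display gives 42 − 34 = 8. No deviation. ✓
Both incentive constraints hold.

Yes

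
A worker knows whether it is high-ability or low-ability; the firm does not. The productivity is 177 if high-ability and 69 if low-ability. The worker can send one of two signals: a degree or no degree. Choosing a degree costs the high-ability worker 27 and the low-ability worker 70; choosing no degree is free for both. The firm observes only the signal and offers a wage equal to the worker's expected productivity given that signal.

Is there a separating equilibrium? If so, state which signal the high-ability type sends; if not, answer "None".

Try high-ability → degree, low-ability → no degree:
  If types separate, degree earns payment 177 and no degree earns 69.
  High-ability: degree gives 177 − 27 = 150; no degree gives 69 − 0 = 69. No deviation. ✓
  Low-ability: no degree gives 69 − 0 = 69; degree gives 177 − 70 = 107. Would deviate. ✗
Try high-ability → no degree, low-ability → degree:
  If types separate, no degree earns payment 177 and degree earns 69.
  High-ability: no degree gives 177 − 0 = 177; degree gives 69 − 27 = 42. No deviation. ✓
  Low-ability: degree gives 69 − 70 = -1; no degree gives 177 − 0 = 177. Would deviate. ✗
Neither assignment is incentive-compatible.

None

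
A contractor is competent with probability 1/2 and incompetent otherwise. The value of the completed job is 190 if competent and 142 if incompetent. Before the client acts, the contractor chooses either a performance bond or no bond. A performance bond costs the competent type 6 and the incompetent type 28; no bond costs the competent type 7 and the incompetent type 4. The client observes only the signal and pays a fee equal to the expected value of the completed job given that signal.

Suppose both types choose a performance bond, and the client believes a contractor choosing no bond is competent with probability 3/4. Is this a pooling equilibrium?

No

At the pooled signal (bond) the client holds the prior 1/2 and pays 1/2·190 + 1/2·142 = 166. Off-path (no bond) belief 3/4 gives 3/4·190 + 1/4·142 = 178.
Competent: bond gives 166 − 6 = 160; no bond gives 178 − 7 = 171. Deviates. ✗
Incompetent: bond gives 166 − 28 = 138; no bond gives 178 − 4 = 174. Deviates. ✗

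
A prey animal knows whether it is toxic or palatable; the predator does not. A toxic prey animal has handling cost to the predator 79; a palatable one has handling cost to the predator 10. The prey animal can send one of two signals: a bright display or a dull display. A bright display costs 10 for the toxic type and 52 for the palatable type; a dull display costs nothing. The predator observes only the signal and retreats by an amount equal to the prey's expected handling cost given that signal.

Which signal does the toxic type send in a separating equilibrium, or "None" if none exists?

None

Try toxic → bright display, palatable → dull display:
  Under separation the predator infers type exactly: bright display → toxic (pays 79), dull display → palatable (pays 10).
  Toxic: bright display gives 79 − 10 = 69; dull display gives 10 − 0 = 10. No deviation. ✓
  Palatable: dull display gives 10 − 0 = 10; bright display gives 79 − 52 = 27. Would deviate. ✗
Try toxic → dull display, palatable → bright display:
  Under separation the predator infers type exactly: dull display → toxic (pays 79), bright display → palatable (pays 10).
  Toxic: dull display gives 79 − 0 = 79; bright display gives 10 − 10 = 0. No deviation. ✓
  Palatable: bright display gives 10 − 52 = -42; dull display gives 79 − 0 = 79. Would deviate. ✗
Neither assignment is incentive-compatible.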